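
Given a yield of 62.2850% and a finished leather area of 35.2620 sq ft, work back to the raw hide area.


Formula: raw = finished * 100 / yield
Substituting: raw = 35.2620 * 100 / 62.2850
Result: 56.6140 sq ft


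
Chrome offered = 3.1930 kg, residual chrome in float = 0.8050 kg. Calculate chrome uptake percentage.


Formula: Uptake = (offered - residual) / offered * 100
Substituting: Uptake = (3.1930 - 0.8050) / 3.1930 * 100
Result: 74.7886 %


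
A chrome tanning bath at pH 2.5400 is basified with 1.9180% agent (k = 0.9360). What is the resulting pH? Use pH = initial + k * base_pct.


Formula: pH_final = pH_initial + k * base_pct
Substituting: pH_final = 2.5400 + 0.9360 * 1.9180
Result: 4.3352


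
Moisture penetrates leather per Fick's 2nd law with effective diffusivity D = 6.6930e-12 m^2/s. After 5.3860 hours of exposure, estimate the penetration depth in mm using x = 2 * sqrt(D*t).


t = 5.3860 hr * 3600 = 19389.6000 s
D * t = 6.6930e-12 * 19389.6000 = 1.2977e-07
x = 2 * sqrt(D*t) = 2 * sqrt(1.2977e-07) = 7.2048e-04 m = 0.7205 mm


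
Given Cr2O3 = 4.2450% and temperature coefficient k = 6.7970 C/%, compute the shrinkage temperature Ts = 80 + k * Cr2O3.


Formula: Ts = 80 + k * Cr2O3
Substituting: Ts = 80 + 6.7970 * 4.2450
Result: 108.8533 C


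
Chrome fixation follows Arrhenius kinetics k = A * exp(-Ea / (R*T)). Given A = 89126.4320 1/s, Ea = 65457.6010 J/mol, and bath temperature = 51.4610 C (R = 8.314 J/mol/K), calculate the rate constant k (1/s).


T_K = T_C + 273.15 = 51.4610 + 273.15 = 324.6110 K
exponent = -Ea / (R * T_K) = -65457.6010 / (8.314 * 324.6110) = -24.2542
k = A * exp(exponent) = 89126.4320 * exp(-24.2542) = 2.6094e-06 1/s


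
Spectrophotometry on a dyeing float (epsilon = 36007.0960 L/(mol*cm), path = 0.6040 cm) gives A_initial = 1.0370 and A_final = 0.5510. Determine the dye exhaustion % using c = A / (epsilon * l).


c_initial = A_i / (epsilon * l) = 1.0370 / (36007.0960 * 0.6040) = 4.7682e-05 mol/L
c_final = A_f / (epsilon * l) = 0.5510 / (36007.0960 * 0.6040) = 2.5335e-05 mol/L
Exhaustion = (c_initial - c_final) / c_initial * 100 = (4.7682e-05 - 2.5335e-05) / 4.7682e-05 * 100 = 46.8660 %


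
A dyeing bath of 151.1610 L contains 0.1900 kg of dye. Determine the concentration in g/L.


Formula: Conc = dye_mass(kg) / volume(L) * 1000
Substituting: Conc = 0.1900 / 151.1610 * 1000
Result: 1.2569 g/L


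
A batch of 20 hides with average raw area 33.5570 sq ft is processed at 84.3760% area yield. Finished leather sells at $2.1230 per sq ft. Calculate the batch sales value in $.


Raw_total = N * avg_area = 20 * 33.5570 = 671.1400 sq ft
Finished = Raw_total * yield / 100 = 671.1400 * 84.3760 / 100 = 566.2811 sq ft
Value = Finished * price = 566.2811 * 2.1230 = 1202.2147 $


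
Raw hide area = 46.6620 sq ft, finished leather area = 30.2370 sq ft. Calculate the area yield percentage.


Formula: Yield = finished / raw * 100
Substituting: Yield = 30.2370 / 46.6620 * 100
Result: 64.8001 %


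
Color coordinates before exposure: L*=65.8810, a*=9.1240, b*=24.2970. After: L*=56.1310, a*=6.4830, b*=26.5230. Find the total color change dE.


dL = -9.7500, da = -2.6410, db = 2.2260
dE = sqrt((-9.7500)^2 + (-2.6410)^2 + 2.2260^2) = 10.3437


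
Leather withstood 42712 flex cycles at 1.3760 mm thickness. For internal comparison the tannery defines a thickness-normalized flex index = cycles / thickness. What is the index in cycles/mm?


Formula: Index = cycles / thickness
Substituting: Index = 42712 / 1.3760
Result: 31040.6977 cycles/mm


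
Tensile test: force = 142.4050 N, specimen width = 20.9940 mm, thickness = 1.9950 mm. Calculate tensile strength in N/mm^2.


Formula: TS = force / (width * thickness)
Substituting: TS = 142.4050 / (20.9940 * 1.9950)
Result: 3.4001 N/mm^2


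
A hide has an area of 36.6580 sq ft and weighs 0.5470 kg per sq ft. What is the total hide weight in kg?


Formula: Weight = area * weight_per_sqft
Substituting: Weight = 36.6580 * 0.5470
Result: 20.0519 kg


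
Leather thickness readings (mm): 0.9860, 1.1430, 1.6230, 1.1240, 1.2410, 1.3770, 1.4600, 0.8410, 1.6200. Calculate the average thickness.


Formula: Average = sum / n
Substituting: Average = 11.4150 / 9
Result: 1.2683 mm


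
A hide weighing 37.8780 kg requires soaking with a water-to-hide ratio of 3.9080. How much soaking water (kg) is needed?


Formula: Water = hide_weight * ratio
Substituting: Water = 37.8780 * 3.9080
Result: 148.0272 kg


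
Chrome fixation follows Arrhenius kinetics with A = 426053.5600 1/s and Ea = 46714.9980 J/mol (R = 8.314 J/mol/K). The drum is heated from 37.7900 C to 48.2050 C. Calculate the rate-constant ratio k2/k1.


T1 = 37.7900 + 273.15 = 310.9400 K; T2 = 48.2050 + 273.15 = 321.3550 K
k1 = A * exp(-Ea/(R*T1)) = 426053.5600 * exp(-46714.9980/(8.314*310.9400)) = 0.00604719 1/s
k2 = A * exp(-Ea/(R*T2)) = 426053.5600 * exp(-46714.9980/(8.314*321.3550)) = 0.0108618 1/s
k2/k1 = 0.0108618 / 0.00604719 = 1.7962


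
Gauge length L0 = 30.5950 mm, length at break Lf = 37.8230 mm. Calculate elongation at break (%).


Formula: Elongation = (Lf - L0) / L0 * 100
Substituting: Elongation = (37.8230 - 30.5950) / 30.5950 * 100
Result: 23.6248 %


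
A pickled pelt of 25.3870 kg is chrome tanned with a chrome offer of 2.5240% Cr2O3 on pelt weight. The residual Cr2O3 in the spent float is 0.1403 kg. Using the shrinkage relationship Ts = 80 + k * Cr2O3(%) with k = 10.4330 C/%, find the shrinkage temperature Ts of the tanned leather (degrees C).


Offered = pelt * offer_pct / 100 = 25.3870 * 2.5240 / 100 = 0.6408 kg
Uptake = offered - residual = 0.6408 - 0.1403 = 0.5005 kg
Cr2O3% on pelt = uptake / pelt * 100 = 0.5005 / 25.3870 * 100 = 1.9714 %
Ts = 80 + k * Cr2O3% = 80 + 10.4330 * 1.9714 = 100.5671 C


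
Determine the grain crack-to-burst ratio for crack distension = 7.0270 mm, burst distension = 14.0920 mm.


Formula: Ratio = crack / burst
Substituting: Ratio = 7.0270 / 14.0920
Result: 0.4987


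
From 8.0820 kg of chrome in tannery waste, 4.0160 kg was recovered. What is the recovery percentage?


Formula: Recovery = recovered / input * 100
Substituting: Recovery = 4.0160 / 8.0820 * 100
Result: 49.6907 %


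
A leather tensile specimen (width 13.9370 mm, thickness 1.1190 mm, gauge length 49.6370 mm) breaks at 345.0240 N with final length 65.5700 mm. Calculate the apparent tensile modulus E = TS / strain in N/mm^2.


TS = F / (w * t) = 345.0240 / (13.9370 * 1.1190) = 22.1233 N/mm^2
strain = (Lf - L0) / L0 = (65.5700 - 49.6370) / 49.6370 = 0.3210
E = TS / strain = 22.1233 / 0.3210 = 68.9220 N/mm^2


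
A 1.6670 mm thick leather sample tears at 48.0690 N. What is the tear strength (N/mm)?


Formula: Tear strength = force / thickness
Substituting: Tear strength = 48.0690 / 1.6670
Result: 28.8356 N/mm


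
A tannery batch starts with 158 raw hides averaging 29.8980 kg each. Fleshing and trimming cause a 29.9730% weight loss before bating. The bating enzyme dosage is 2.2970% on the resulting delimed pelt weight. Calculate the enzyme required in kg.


Total_raw = N * avg_wt = 158 * 29.8980 = 4723.8840 kg
Substrate = Total_raw * (1 - loss/100) = 4723.8840 * (1 - 29.9730/100) = 3307.9942 kg
Enzyme = Substrate * pct / 100 = 3307.9942 * 2.2970 / 100 = 75.9846 kg


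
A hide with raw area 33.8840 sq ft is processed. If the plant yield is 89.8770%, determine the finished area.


Formula: finished = raw * yield / 100
Substituting: finished = 33.8840 * 89.8770 / 100
Result: 30.4539 sq ft


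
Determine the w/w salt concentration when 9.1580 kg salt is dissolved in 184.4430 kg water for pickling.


Formula: Conc = salt / (water + salt) * 100
Substituting: Conc = 9.1580 / (184.4430 + 9.1580) * 100
Result: 4.7303 %


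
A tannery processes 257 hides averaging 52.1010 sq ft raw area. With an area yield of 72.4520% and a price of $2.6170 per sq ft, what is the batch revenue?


Raw_total = N * avg_area = 257 * 52.1010 = 13389.9570 sq ft
Finished = Raw_total * yield / 100 = 13389.9570 * 72.4520 / 100 = 9701.2916 sq ft
Value = Finished * price = 9701.2916 * 2.6170 = 25388.2802 $


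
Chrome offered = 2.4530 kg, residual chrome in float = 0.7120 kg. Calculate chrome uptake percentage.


Formula: Uptake = (offered - residual) / offered * 100
Substituting: Uptake = (2.4530 - 0.7120) / 2.4530 * 100
Result: 70.9743 %


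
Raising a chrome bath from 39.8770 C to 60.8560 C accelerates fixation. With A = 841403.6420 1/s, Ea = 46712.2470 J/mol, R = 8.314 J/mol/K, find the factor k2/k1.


T1 = 39.8770 + 273.15 = 313.0270 K; T2 = 60.8560 + 273.15 = 334.0060 K
k1 = A * exp(-Ea/(R*T1)) = 841403.6420 * exp(-46712.2470/(8.314*313.0270)) = 0.0134858 1/s
k2 = A * exp(-Ea/(R*T2)) = 841403.6420 * exp(-46712.2470/(8.314*334.0060)) = 0.041638 1/s
k2/k1 = 0.041638 / 0.0134858 = 3.0875


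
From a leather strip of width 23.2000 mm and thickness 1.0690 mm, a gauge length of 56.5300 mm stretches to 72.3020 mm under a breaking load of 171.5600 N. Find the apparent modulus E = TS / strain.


TS = F / (w * t) = 171.5600 / (23.2000 * 1.0690) = 6.9175 N/mm^2
strain = (Lf - L0) / L0 = (72.3020 - 56.5300) / 56.5300 = 0.2790
E = TS / strain = 6.9175 / 0.2790 = 24.7938 N/mm^2


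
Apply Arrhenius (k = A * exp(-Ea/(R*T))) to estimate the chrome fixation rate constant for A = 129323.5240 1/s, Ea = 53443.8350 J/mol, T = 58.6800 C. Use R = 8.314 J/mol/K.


T_K = T_C + 273.15 = 58.6800 + 273.15 = 331.8300 K
exponent = -Ea / (R * T_K) = -53443.8350 / (8.314 * 331.8300) = -19.3719
k = A * exp(exponent) = 129323.5240 * exp(-19.3719) = 4.9954e-04 1/s


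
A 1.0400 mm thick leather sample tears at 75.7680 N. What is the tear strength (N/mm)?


Formula: Tear strength = force / thickness
Substituting: Tear strength = 75.7680 / 1.0400
Result: 72.8538 N/mm


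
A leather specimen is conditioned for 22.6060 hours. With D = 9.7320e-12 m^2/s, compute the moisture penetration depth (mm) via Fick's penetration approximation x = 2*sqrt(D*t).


t = 22.6060 hr * 3600 = 81381.6000 s
D * t = 9.7320e-12 * 81381.6000 = 7.9201e-07
x = 2 * sqrt(D*t) = 2 * sqrt(7.9201e-07) = 0.00177989 m = 1.7799 mm


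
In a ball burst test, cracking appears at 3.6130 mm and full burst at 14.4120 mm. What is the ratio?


Formula: Ratio = crack / burst
Substituting: Ratio = 3.6130 / 14.4120
Result: 0.2507


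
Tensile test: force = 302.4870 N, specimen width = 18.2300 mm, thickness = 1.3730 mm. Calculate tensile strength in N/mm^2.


Formula: TS = force / (width * thickness)
Substituting: TS = 302.4870 / (18.2300 * 1.3730)
Result: 12.0851 N/mm^2


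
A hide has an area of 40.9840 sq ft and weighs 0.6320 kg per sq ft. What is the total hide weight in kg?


Formula: Weight = area * weight_per_sqft
Substituting: Weight = 40.9840 * 0.6320
Result: 25.9019 kg


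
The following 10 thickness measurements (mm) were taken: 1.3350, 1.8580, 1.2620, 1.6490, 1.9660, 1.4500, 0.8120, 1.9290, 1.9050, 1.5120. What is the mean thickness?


Formula: Average = sum / n
Substituting: Average = 15.6780 / 10
Result: 1.5678 mm


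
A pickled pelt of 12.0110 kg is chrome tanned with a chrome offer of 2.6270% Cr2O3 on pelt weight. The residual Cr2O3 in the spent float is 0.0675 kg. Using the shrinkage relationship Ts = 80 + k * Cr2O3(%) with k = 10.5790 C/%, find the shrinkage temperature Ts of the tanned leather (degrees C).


Offered = pelt * offer_pct / 100 = 12.0110 * 2.6270 / 100 = 0.3155 kg
Uptake = offered - residual = 0.3155 - 0.0675 = 0.2480 kg
Cr2O3% on pelt = uptake / pelt * 100 = 0.2480 / 12.0110 * 100 = 2.0650 %
Ts = 80 + k * Cr2O3% = 80 + 10.5790 * 2.0650 = 101.8458 C


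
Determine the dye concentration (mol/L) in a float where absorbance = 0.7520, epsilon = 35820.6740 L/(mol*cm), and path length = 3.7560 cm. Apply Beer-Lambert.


Formula: c = A / (epsilon * l)
Substituting: c = 0.7520 / (35820.6740 * 3.7560)
Result: 5.5893e-06 mol/L


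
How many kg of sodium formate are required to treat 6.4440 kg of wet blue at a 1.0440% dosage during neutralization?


Formula: Neutralizer = substrate * pct / 100
Substituting: Neutralizer = 6.4440 * 1.0440 / 100
Result: 0.0672754 kg


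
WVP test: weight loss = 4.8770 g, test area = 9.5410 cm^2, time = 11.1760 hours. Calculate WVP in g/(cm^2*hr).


Formula: WVP = loss / (area * time)
Substituting: WVP = 4.8770 / (9.5410 * 11.1760)
Result: 0.0457375 g/(cm^2*hr)


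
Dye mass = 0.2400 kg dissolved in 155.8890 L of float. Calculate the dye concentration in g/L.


Formula: Conc = dye_mass(kg) / volume(L) * 1000
Substituting: Conc = 0.2400 / 155.8890 * 1000
Result: 1.5396 g/L


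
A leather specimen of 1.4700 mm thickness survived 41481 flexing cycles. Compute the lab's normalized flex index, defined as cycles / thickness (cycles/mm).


Formula: Index = cycles / thickness
Substituting: Index = 41481 / 1.4700
Result: 28218.3673 cycles/mm


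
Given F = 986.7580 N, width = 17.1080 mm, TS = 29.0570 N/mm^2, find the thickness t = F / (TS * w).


Formula: t = F / (TS * w)
Substituting: t = 986.7580 / (29.0570 * 17.1080)
Result: 1.9850 mm


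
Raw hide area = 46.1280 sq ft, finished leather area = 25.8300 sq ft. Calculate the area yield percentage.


Formula: Yield = finished / raw * 100
Substituting: Yield = 25.8300 / 46.1280 * 100
Result: 55.9964 %


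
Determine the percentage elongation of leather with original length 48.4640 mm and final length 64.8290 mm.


Formula: Elongation = (Lf - L0) / L0 * 100
Substituting: Elongation = (64.8290 - 48.4640) / 48.4640 * 100
Result: 33.7673 %


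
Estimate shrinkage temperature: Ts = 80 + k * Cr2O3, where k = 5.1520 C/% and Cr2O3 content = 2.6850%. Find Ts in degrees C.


Formula: Ts = 80 + k * Cr2O3
Substituting: Ts = 80 + 5.1520 * 2.6850
Result: 93.8331 C


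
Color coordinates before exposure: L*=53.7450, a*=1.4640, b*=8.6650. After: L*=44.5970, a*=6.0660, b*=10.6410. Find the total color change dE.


dL = -9.1480, da = 4.6020, db = 1.9760
dE = sqrt((-9.1480)^2 + 4.6020^2 + 1.9760^2) = 10.4292


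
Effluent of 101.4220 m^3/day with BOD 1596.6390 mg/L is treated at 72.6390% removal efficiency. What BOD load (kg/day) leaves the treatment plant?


Load_in = volume * conc / 1000 = 101.4220 * 1596.6390 / 1000 = 161.9343 kg/day
Removed = Load_in * eff / 100 = 161.9343 * 72.6390 / 100 = 117.6275 kg/day
Load_out = Load_in - Removed = 161.9343 - 117.6275 = 44.3068 kg/day


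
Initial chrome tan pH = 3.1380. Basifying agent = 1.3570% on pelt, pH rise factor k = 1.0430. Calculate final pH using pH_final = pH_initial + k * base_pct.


Formula: pH_final = pH_initial + k * base_pct
Substituting: pH_final = 3.1380 + 1.0430 * 1.3570
Result: 4.5534


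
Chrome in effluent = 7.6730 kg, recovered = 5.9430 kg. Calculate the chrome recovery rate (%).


Formula: Recovery = recovered / input * 100
Substituting: Recovery = 5.9430 / 7.6730 * 100
Result: 77.4534 %


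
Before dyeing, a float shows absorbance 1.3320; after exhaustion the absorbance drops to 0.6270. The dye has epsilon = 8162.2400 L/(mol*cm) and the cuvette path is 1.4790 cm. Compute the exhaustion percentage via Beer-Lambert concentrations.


c_initial = A_i / (epsilon * l) = 1.3320 / (8162.2400 * 1.4790) = 1.1034e-04 mol/L
c_final = A_f / (epsilon * l) = 0.6270 / (8162.2400 * 1.4790) = 5.1939e-05 mol/L
Exhaustion = (c_initial - c_final) / c_initial * 100 = (1.1034e-04 - 5.1939e-05) / 1.1034e-04 * 100 = 52.9279 %


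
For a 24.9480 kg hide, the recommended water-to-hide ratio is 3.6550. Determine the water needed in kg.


Formula: Water = hide_weight * ratio
Substituting: Water = 24.9480 * 3.6550
Result: 91.1849 kg


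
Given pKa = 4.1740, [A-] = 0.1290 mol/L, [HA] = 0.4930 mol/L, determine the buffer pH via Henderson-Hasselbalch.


ratio = [A-] / [HA] = 0.1290 / 0.4930 = 0.2617
log10(ratio) = -0.5823
pH = pKa + log10(ratio) = 4.1740 - 0.5823 = 3.5917


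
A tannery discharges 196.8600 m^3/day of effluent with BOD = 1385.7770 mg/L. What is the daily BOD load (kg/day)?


Formula: BOD_load = volume * conc / 1000
Substituting: BOD_load = 196.8600 * 1385.7770 / 1000
Result: 272.8041 kg/day


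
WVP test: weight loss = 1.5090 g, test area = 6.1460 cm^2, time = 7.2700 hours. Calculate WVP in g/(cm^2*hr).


Formula: WVP = loss / (area * time)
Substituting: WVP = 1.5090 / (6.1460 * 7.2700)
Result: 0.0337724 g/(cm^2*hr)


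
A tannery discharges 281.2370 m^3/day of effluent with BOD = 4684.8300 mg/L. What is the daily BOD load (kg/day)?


Formula: BOD_load = volume * conc / 1000
Substituting: BOD_load = 281.2370 * 4684.8300 / 1000
Result: 1317.5475 kg/day


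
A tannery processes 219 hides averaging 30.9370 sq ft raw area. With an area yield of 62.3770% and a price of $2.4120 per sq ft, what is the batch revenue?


Raw_total = N * avg_area = 219 * 30.9370 = 6775.2030 sq ft
Finished = Raw_total * yield / 100 = 6775.2030 * 62.3770 / 100 = 4226.1684 sq ft
Value = Finished * price = 4226.1684 * 2.4120 = 10193.5181 $


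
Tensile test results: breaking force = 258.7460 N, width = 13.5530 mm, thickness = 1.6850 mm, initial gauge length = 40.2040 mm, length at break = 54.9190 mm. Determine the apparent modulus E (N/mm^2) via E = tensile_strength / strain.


TS = F / (w * t) = 258.7460 / (13.5530 * 1.6850) = 11.3302 N/mm^2
strain = (Lf - L0) / L0 = (54.9190 - 40.2040) / 40.2040 = 0.3660
E = TS / strain = 11.3302 / 0.3660 = 30.9562 N/mm^2


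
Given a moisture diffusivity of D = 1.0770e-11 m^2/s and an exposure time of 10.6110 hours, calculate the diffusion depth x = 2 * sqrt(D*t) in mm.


t = 10.6110 hr * 3600 = 38199.6000 s
D * t = 1.0770e-11 * 38199.6000 = 4.1141e-07
x = 2 * sqrt(D*t) = 2 * sqrt(4.1141e-07) = 0.00128282 m = 1.2828 mm


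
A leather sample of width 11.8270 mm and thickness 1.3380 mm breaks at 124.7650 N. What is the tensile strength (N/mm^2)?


Formula: TS = force / (width * thickness)
Substituting: TS = 124.7650 / (11.8270 * 1.3380)
Result: 7.8843 N/mm^2


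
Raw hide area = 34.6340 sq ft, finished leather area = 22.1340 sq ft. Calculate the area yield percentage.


Formula: Yield = finished / raw * 100
Substituting: Yield = 22.1340 / 34.6340 * 100
Result: 63.9083 %


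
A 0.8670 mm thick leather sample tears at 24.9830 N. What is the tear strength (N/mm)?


Formula: Tear strength = force / thickness
Substituting: Tear strength = 24.9830 / 0.8670
Result: 28.8155 N/mm


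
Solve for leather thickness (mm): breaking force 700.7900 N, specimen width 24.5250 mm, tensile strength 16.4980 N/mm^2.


Formula: t = F / (TS * w)
Substituting: t = 700.7900 / (16.4980 * 24.5250)
Result: 1.7320 mm


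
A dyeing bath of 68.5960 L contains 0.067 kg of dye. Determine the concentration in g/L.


Formula: Conc = dye_mass(kg) / volume(L) * 1000
Substituting: Conc = 0.067 / 68.5960 * 1000
Result: 0.9767 g/L


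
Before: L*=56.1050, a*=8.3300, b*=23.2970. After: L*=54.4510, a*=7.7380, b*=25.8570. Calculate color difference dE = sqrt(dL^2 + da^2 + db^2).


dL = -1.6540, da = -0.5920, db = 2.5600
dE = sqrt((-1.6540)^2 + (-0.5920)^2 + 2.5600^2) = 3.1048


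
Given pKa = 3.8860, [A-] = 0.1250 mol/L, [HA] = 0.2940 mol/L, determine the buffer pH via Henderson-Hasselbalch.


ratio = [A-] / [HA] = 0.1250 / 0.2940 = 0.4252
log10(ratio) = -0.3714
pH = pKa + log10(ratio) = 3.8860 - 0.3714 = 3.5146


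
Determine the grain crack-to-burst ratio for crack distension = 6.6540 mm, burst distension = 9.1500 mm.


Formula: Ratio = crack / burst
Substituting: Ratio = 6.6540 / 9.1500
Result: 0.7272


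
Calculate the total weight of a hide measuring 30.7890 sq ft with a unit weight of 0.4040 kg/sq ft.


Formula: Weight = area * weight_per_sqft
Substituting: Weight = 30.7890 * 0.4040
Result: 12.4388 kg


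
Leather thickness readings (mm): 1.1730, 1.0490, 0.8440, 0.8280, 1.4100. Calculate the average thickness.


Formula: Average = sum / n
Substituting: Average = 5.3040 / 5
Result: 1.0608 mm


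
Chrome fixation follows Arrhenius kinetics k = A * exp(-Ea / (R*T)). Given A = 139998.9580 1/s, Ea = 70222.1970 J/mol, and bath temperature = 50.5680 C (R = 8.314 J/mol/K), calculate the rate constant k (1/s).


T_K = T_C + 273.15 = 50.5680 + 273.15 = 323.7180 K
exponent = -Ea / (R * T_K) = -70222.1970 / (8.314 * 323.7180) = -26.0914
k = A * exp(exponent) = 139998.9580 * exp(-26.0914) = 6.5278e-07 1/s


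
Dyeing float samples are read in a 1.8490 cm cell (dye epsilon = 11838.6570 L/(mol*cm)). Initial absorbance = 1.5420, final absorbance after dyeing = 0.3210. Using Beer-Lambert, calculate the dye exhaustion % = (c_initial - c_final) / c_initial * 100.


c_initial = A_i / (epsilon * l) = 1.5420 / (11838.6570 * 1.8490) = 7.0444e-05 mol/L
c_final = A_f / (epsilon * l) = 0.3210 / (11838.6570 * 1.8490) = 1.4664e-05 mol/L
Exhaustion = (c_initial - c_final) / c_initial * 100 = (7.0444e-05 - 1.4664e-05) / 7.0444e-05 * 100 = 79.1829 %


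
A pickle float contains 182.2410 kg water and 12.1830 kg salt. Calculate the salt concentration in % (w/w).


Formula: Conc = salt / (water + salt) * 100
Substituting: Conc = 12.1830 / (182.2410 + 12.1830) * 100
Result: 6.2662 %


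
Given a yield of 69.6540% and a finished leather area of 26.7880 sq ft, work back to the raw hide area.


Formula: raw = finished * 100 / yield
Substituting: raw = 26.7880 * 100 / 69.6540
Result: 38.4587 sq ft


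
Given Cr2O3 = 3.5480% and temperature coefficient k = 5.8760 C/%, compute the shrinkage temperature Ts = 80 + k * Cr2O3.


Formula: Ts = 80 + k * Cr2O3
Substituting: Ts = 80 + 5.8760 * 3.5480
Result: 100.8480 C


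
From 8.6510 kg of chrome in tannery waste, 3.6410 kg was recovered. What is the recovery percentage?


Formula: Recovery = recovered / input * 100
Substituting: Recovery = 3.6410 / 8.6510 * 100
Result: 42.0876 %


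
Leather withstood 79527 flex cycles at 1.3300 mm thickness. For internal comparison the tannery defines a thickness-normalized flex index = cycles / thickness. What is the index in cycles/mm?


Formula: Index = cycles / thickness
Substituting: Index = 79527 / 1.3300
Result: 59794.7368 cycles/mm


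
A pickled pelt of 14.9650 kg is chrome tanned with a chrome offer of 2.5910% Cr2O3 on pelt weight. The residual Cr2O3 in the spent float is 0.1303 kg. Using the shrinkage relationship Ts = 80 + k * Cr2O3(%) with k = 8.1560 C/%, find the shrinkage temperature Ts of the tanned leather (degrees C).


Offered = pelt * offer_pct / 100 = 14.9650 * 2.5910 / 100 = 0.3877 kg
Uptake = offered - residual = 0.3877 - 0.1303 = 0.2574 kg
Cr2O3% on pelt = uptake / pelt * 100 = 0.2574 / 14.9650 * 100 = 1.7203 %
Ts = 80 + k * Cr2O3% = 80 + 8.1560 * 1.7203 = 94.0308 C


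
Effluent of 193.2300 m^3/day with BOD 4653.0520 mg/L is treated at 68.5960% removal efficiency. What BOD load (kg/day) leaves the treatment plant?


Load_in = volume * conc / 1000 = 193.2300 * 4653.0520 / 1000 = 899.1092 kg/day
Removed = Load_in * eff / 100 = 899.1092 * 68.5960 / 100 = 616.7530 kg/day
Load_out = Load_in - Removed = 899.1092 - 616.7530 = 282.3563 kg/day


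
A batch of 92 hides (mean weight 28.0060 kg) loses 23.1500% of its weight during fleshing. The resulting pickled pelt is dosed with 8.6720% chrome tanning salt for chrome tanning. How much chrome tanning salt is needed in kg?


Total_raw = N * avg_wt = 92 * 28.0060 = 2576.5520 kg
Substrate = Total_raw * (1 - loss/100) = 2576.5520 * (1 - 23.1500/100) = 1980.0802 kg
Chrome = Substrate * pct / 100 = 1980.0802 * 8.6720 / 100 = 171.7126 kg


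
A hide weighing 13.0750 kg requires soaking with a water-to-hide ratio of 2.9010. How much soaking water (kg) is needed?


Formula: Water = hide_weight * ratio
Substituting: Water = 13.0750 * 2.9010
Result: 37.9306 kg


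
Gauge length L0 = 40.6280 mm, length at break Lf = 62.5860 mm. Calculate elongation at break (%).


Formula: Elongation = (Lf - L0) / L0 * 100
Substituting: Elongation = (62.5860 - 40.6280) / 40.6280 * 100
Result: 54.0465 %


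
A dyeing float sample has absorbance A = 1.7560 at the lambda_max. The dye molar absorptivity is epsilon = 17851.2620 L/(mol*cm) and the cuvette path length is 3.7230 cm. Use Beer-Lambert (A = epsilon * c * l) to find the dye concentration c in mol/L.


Formula: c = A / (epsilon * l)
Substituting: c = 1.7560 / (17851.2620 * 3.7230)
Result: 2.6422e-05 mol/L


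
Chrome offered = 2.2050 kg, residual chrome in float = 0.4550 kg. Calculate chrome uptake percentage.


Formula: Uptake = (offered - residual) / offered * 100
Substituting: Uptake = (2.2050 - 0.4550) / 2.2050 * 100
Result: 79.3651 %


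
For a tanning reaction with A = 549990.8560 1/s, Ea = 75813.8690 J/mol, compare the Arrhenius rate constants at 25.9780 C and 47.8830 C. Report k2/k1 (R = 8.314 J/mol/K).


T1 = 25.9780 + 273.15 = 299.1280 K; T2 = 47.8830 + 273.15 = 321.0330 K
k1 = A * exp(-Ea/(R*T1)) = 549990.8560 * exp(-75813.8690/(8.314*299.1280)) = 3.1698e-08 1/s
k2 = A * exp(-Ea/(R*T2)) = 549990.8560 * exp(-75813.8690/(8.314*321.0330)) = 2.5374e-07 1/s
k2/k1 = 2.5374e-07 / 3.1698e-08 = 8.0049


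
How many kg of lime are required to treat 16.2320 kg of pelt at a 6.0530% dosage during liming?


Formula: Lime = substrate * pct / 100
Substituting: Lime = 16.2320 * 6.0530 / 100
Result: 0.9825 kg


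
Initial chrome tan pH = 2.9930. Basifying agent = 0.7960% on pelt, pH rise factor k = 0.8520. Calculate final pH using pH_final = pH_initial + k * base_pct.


Formula: pH_final = pH_initial + k * base_pct
Substituting: pH_final = 2.9930 + 0.8520 * 0.7960
Result: 3.6712


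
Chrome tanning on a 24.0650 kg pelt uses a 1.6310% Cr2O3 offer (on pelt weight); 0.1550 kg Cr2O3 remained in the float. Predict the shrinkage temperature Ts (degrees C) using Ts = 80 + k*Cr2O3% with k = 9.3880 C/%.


Offered = pelt * offer_pct / 100 = 24.0650 * 1.6310 / 100 = 0.3925 kg
Uptake = offered - residual = 0.3925 - 0.1550 = 0.2375 kg
Cr2O3% on pelt = uptake / pelt * 100 = 0.2375 / 24.0650 * 100 = 0.9869 %
Ts = 80 + k * Cr2O3% = 80 + 9.3880 * 0.9869 = 89.2651 C


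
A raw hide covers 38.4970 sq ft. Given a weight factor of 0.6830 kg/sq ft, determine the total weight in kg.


Formula: Weight = area * weight_per_sqft
Substituting: Weight = 38.4970 * 0.6830
Result: 26.2935 kg


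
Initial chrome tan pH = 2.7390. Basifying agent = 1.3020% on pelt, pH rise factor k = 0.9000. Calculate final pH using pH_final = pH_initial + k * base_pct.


Formula: pH_final = pH_initial + k * base_pct
Substituting: pH_final = 2.7390 + 0.9000 * 1.3020
Result: 3.9108


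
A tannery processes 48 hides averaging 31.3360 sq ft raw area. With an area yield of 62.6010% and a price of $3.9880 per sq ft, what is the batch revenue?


Raw_total = N * avg_area = 48 * 31.3360 = 1504.1280 sq ft
Finished = Raw_total * yield / 100 = 1504.1280 * 62.6010 / 100 = 941.5992 sq ft
Value = Finished * price = 941.5992 * 3.9880 = 3755.0975 $


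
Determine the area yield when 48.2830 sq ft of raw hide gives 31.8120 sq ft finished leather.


Formula: Yield = finished / raw * 100
Substituting: Yield = 31.8120 / 48.2830 * 100
Result: 65.8865 %


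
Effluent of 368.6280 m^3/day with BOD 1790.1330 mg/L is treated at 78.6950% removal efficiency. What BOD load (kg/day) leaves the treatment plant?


Load_in = volume * conc / 1000 = 368.6280 * 1790.1330 / 1000 = 659.8931 kg/day
Removed = Load_in * eff / 100 = 659.8931 * 78.6950 / 100 = 519.3029 kg/day
Load_out = Load_in - Removed = 659.8931 - 519.3029 = 140.5902 kg/day


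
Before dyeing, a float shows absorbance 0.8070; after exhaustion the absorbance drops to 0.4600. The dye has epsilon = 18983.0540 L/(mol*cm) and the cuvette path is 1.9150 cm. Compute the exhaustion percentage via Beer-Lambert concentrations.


c_initial = A_i / (epsilon * l) = 0.8070 / (18983.0540 * 1.9150) = 2.2199e-05 mol/L
c_final = A_f / (epsilon * l) = 0.4600 / (18983.0540 * 1.9150) = 1.2654e-05 mol/L
Exhaustion = (c_initial - c_final) / c_initial * 100 = (2.2199e-05 - 1.2654e-05) / 2.2199e-05 * 100 = 42.9988 %


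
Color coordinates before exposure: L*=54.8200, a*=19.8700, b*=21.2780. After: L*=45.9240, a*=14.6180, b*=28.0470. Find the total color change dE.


dL = -8.8960, da = -5.2520, db = 6.7690
dE = sqrt((-8.8960)^2 + (-5.2520)^2 + 6.7690^2) = 12.3508


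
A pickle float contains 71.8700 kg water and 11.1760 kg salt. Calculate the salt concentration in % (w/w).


Formula: Conc = salt / (water + salt) * 100
Substituting: Conc = 11.1760 / (71.8700 + 11.1760) * 100
Result: 13.4576 %


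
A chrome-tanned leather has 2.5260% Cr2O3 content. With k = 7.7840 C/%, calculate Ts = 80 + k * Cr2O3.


Formula: Ts = 80 + k * Cr2O3
Substituting: Ts = 80 + 7.7840 * 2.5260
Result: 99.6624 C


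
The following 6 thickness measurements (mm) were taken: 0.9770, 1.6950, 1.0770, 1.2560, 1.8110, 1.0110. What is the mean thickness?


Formula: Average = sum / n
Substituting: Average = 7.8270 / 6
Result: 1.3045 mm


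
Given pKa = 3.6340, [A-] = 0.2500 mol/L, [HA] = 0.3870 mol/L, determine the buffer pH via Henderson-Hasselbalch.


ratio = [A-] / [HA] = 0.2500 / 0.3870 = 0.6460
log10(ratio) = -0.1898
pH = pKa + log10(ratio) = 3.6340 - 0.1898 = 3.4442


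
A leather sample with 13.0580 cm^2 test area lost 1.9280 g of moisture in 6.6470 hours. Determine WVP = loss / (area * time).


Formula: WVP = loss / (area * time)
Substituting: WVP = 1.9280 / (13.0580 * 6.6470)
Result: 0.0222129 g/(cm^2*hr)


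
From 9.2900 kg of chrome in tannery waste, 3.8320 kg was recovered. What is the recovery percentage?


Formula: Recovery = recovered / input * 100
Substituting: Recovery = 3.8320 / 9.2900 * 100
Result: 41.2487 %


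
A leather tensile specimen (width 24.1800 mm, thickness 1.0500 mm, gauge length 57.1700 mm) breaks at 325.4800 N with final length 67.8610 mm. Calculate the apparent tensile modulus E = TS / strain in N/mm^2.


TS = F / (w * t) = 325.4800 / (24.1800 * 1.0500) = 12.8197 N/mm^2
strain = (Lf - L0) / L0 = (67.8610 - 57.1700) / 57.1700 = 0.1870
E = TS / strain = 12.8197 / 0.1870 = 68.5533 N/mm^2


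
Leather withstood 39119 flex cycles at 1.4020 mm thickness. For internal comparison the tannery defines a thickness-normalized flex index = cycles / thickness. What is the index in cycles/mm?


Formula: Index = cycles / thickness
Substituting: Index = 39119 / 1.4020
Result: 27902.2825 cycles/mm


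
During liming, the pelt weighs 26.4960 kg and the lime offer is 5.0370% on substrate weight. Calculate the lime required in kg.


Formula: Lime = substrate * pct / 100
Substituting: Lime = 26.4960 * 5.0370 / 100
Result: 1.3346 kg


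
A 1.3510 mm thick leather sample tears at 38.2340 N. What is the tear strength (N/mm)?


Formula: Tear strength = force / thickness
Substituting: Tear strength = 38.2340 / 1.3510
Result: 28.3005 N/mm


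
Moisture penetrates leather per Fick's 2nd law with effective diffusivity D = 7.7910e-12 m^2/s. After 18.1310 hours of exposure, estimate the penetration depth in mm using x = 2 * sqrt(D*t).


t = 18.1310 hr * 3600 = 65271.6000 s
D * t = 7.7910e-12 * 65271.6000 = 5.0853e-07
x = 2 * sqrt(D*t) = 2 * sqrt(5.0853e-07) = 0.00142623 m = 1.4262 mm


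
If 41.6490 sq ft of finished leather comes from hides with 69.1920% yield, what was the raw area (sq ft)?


Formula: raw = finished * 100 / yield
Substituting: raw = 41.6490 * 100 / 69.1920
Result: 60.1934 sq ft


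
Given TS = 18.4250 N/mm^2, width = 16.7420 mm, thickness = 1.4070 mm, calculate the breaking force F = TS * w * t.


Formula: F = TS * w * t
Substituting: F = 18.4250 * 16.7420 * 1.4070
Result: 434.0192 N


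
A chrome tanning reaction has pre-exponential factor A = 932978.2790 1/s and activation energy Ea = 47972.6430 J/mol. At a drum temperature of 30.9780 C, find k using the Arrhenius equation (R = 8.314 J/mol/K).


T_K = T_C + 273.15 = 30.9780 + 273.15 = 304.1280 K
exponent = -Ea / (R * T_K) = -47972.6430 / (8.314 * 304.1280) = -18.9726
k = A * exp(exponent) = 932978.2790 * exp(-18.9726) = 0.00537241 1/s


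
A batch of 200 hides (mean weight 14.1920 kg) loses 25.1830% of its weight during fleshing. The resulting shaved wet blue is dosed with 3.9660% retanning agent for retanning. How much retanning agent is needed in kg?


Total_raw = N * avg_wt = 200 * 14.1920 = 2838.4000 kg
Substrate = Total_raw * (1 - loss/100) = 2838.4000 * (1 - 25.1830/100) = 2123.6057 kg
Retan = Substrate * pct / 100 = 2123.6057 * 3.9660 / 100 = 84.2222 kg


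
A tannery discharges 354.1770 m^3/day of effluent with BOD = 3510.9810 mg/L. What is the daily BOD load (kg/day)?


Formula: BOD_load = volume * conc / 1000
Substituting: BOD_load = 354.1770 * 3510.9810 / 1000
Result: 1243.5087 kg/day


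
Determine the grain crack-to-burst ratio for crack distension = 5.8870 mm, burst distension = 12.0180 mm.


Formula: Ratio = crack / burst
Substituting: Ratio = 5.8870 / 12.0180
Result: 0.4898


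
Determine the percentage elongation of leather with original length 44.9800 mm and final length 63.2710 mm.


Formula: Elongation = (Lf - L0) / L0 * 100
Substituting: Elongation = (63.2710 - 44.9800) / 44.9800 * 100
Result: 40.6647 %


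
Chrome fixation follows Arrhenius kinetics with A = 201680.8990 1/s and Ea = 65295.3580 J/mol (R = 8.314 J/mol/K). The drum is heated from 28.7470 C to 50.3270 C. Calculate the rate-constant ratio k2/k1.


T1 = 28.7470 + 273.15 = 301.8970 K; T2 = 50.3270 + 273.15 = 323.4770 K
k1 = A * exp(-Ea/(R*T1)) = 201680.8990 * exp(-65295.3580/(8.314*301.8970)) = 1.0157e-06 1/s
k2 = A * exp(-Ea/(R*T2)) = 201680.8990 * exp(-65295.3580/(8.314*323.4770)) = 5.7607e-06 1/s
k2/k1 = 5.7607e-06 / 1.0157e-06 = 5.6717


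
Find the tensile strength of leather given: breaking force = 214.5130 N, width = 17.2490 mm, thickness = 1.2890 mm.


Formula: TS = force / (width * thickness)
Substituting: TS = 214.5130 / (17.2490 * 1.2890)
Result: 9.6480 N/mm^2


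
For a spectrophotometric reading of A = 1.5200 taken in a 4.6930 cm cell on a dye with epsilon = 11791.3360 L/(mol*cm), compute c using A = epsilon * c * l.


Formula: c = A / (epsilon * l)
Substituting: c = 1.5200 / (11791.3360 * 4.6930)
Result: 2.7468e-05 mol/L


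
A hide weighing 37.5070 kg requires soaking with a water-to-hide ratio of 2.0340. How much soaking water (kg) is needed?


Formula: Water = hide_weight * ratio
Substituting: Water = 37.5070 * 2.0340
Result: 76.2892 kg


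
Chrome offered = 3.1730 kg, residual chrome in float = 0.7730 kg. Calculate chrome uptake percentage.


Formula: Uptake = (offered - residual) / offered * 100
Substituting: Uptake = (3.1730 - 0.7730) / 3.1730 * 100
Result: 75.6382 %


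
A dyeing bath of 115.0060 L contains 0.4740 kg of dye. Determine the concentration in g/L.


Formula: Conc = dye_mass(kg) / volume(L) * 1000
Substituting: Conc = 0.4740 / 115.0060 * 1000
Result: 4.1215 g/L


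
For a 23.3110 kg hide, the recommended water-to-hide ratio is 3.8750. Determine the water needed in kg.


Formula: Water = hide_weight * ratio
Substituting: Water = 23.3110 * 3.8750
Result: 90.3301 kg


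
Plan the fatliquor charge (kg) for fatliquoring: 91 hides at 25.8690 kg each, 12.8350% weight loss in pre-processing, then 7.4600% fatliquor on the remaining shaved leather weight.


Total_raw = N * avg_wt = 91 * 25.8690 = 2354.0790 kg
Substrate = Total_raw * (1 - loss/100) = 2354.0790 * (1 - 12.8350/100) = 2051.9330 kg
Fat = Substrate * pct / 100 = 2051.9330 * 7.4600 / 100 = 153.0742 kg


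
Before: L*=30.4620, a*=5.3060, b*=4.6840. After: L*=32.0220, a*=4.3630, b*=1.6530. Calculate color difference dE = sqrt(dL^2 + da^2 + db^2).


dL = 1.5600, da = -0.9430, db = -3.0310
dE = sqrt(1.5600^2 + (-0.9430)^2 + (-3.0310)^2) = 3.5369


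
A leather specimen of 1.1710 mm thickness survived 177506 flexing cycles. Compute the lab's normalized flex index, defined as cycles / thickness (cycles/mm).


Formula: Index = cycles / thickness
Substituting: Index = 177506 / 1.1710
Result: 151584.9701 cycles/mm


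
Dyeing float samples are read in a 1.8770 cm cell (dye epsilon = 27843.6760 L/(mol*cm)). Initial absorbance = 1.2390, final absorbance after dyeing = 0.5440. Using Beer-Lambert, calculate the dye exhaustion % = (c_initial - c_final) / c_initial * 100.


c_initial = A_i / (epsilon * l) = 1.2390 / (27843.6760 * 1.8770) = 2.3707e-05 mol/L
c_final = A_f / (epsilon * l) = 0.5440 / (27843.6760 * 1.8770) = 1.0409e-05 mol/L
Exhaustion = (c_initial - c_final) / c_initial * 100 = (2.3707e-05 - 1.0409e-05) / 2.3707e-05 * 100 = 56.0936 %


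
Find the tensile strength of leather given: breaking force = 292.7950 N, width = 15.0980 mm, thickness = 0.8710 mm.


Formula: TS = force / (width * thickness)
Substituting: TS = 292.7950 / (15.0980 * 0.8710)
Result: 22.2652 N/mm^2


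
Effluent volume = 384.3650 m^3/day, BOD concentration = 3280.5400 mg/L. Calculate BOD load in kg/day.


Formula: BOD_load = volume * conc / 1000
Substituting: BOD_load = 384.3650 * 3280.5400 / 1000
Result: 1260.9248 kg/day


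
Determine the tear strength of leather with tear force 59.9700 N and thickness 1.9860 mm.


Formula: Tear strength = force / thickness
Substituting: Tear strength = 59.9700 / 1.9860
Result: 30.1964 N/mm


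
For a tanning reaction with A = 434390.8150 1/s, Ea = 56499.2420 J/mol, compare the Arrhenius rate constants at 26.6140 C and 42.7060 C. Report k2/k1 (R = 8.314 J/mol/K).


T1 = 26.6140 + 273.15 = 299.7640 K; T2 = 42.7060 + 273.15 = 315.8560 K
k1 = A * exp(-Ea/(R*T1)) = 434390.8150 * exp(-56499.2420/(8.314*299.7640)) = 6.2000e-05 1/s
k2 = A * exp(-Ea/(R*T2)) = 434390.8150 * exp(-56499.2420/(8.314*315.8560)) = 1.9678e-04 1/s
k2/k1 = 1.9678e-04 / 6.2000e-05 = 3.1740


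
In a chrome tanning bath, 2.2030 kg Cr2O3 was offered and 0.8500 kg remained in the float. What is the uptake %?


Formula: Uptake = (offered - residual) / offered * 100
Substituting: Uptake = (2.2030 - 0.8500) / 2.2030 * 100
Result: 61.4163 %


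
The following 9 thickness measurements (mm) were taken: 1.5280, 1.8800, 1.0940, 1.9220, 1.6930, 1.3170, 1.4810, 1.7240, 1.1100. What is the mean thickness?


Formula: Average = sum / n
Substituting: Average = 13.7490 / 9
Result: 1.5277 mm


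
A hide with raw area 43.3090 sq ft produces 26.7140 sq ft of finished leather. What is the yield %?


Formula: Yield = finished / raw * 100
Substituting: Yield = 26.7140 / 43.3090 * 100
Result: 61.6823 %


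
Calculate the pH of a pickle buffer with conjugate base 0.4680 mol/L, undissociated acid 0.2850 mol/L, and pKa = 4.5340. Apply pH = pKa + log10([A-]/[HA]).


ratio = [A-] / [HA] = 0.4680 / 0.2850 = 1.6421
log10(ratio) = 0.2154
pH = pKa + log10(ratio) = 4.5340 + 0.2154 = 4.7494


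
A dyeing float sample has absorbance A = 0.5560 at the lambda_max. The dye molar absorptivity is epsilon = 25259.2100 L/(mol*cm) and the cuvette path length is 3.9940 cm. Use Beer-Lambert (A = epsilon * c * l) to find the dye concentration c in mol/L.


Formula: c = A / (epsilon * l)
Substituting: c = 0.5560 / (25259.2100 * 3.9940)
Result: 5.5112e-06 mol/L


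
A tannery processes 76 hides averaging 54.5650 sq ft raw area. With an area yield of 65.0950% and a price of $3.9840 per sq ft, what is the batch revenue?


Raw_total = N * avg_area = 76 * 54.5650 = 4146.9400 sq ft
Finished = Raw_total * yield / 100 = 4146.9400 * 65.0950 / 100 = 2699.4506 sq ft
Value = Finished * price = 2699.4506 * 3.9840 = 10754.6112 $


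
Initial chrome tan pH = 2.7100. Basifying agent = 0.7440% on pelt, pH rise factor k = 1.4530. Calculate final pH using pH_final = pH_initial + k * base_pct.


Formula: pH_final = pH_initial + k * base_pct
Substituting: pH_final = 2.7100 + 1.4530 * 0.7440
Result: 3.7910


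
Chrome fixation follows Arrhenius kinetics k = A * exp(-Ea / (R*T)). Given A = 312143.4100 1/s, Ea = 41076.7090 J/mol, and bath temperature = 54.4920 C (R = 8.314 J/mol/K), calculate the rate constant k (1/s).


T_K = T_C + 273.15 = 54.4920 + 273.15 = 327.6420 K
exponent = -Ea / (R * T_K) = -41076.7090 / (8.314 * 327.6420) = -15.0795
k = A * exp(exponent) = 312143.4100 * exp(-15.0795) = 0.0881909 1/s
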